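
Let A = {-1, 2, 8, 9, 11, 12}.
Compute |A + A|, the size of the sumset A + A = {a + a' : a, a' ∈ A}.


A + A = {a + a' : a, a' ∈ A}; |A| = 6.
General bounds: 2|A| - 1 ≤ |A + A| ≤ |A|(|A|+1)/2, i.e. 11 ≤ |A + A| ≤ 21.
Lower bound 2|A|-1 is attained iff A is an arithmetic progression.
Enumerate sums a + a' for a ≤ a' (symmetric, so this suffices):
a = -1: -1+-1=-2, -1+2=1, -1+8=7, -1+9=8, -1+11=10, -1+12=11
a = 2: 2+2=4, 2+8=10, 2+9=11, 2+11=13, 2+12=14
a = 8: 8+8=16, 8+9=17, 8+11=19, 8+12=20
a = 9: 9+9=18, 9+11=20, 9+12=21
a = 11: 11+11=22, 11+12=23
a = 12: 12+12=24
Distinct sums: {-2, 1, 4, 7, 8, 10, 11, 13, 14, 16, 17, 18, 19, 20, 21, 22, 23, 24}
|A + A| = 18

|A + A| = 18


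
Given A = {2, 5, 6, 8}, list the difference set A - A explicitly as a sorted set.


A - A = {a - a' : a, a' ∈ A}.
Compute a - a' for each ordered pair (a, a'):
a = 2: 2-2=0, 2-5=-3, 2-6=-4, 2-8=-6
a = 5: 5-2=3, 5-5=0, 5-6=-1, 5-8=-3
a = 6: 6-2=4, 6-5=1, 6-6=0, 6-8=-2
a = 8: 8-2=6, 8-5=3, 8-6=2, 8-8=0
Collecting distinct values (and noting 0 appears from a-a):
A - A = {-6, -4, -3, -2, -1, 0, 1, 2, 3, 4, 6}
|A - A| = 11

A - A = {-6, -4, -3, -2, -1, 0, 1, 2, 3, 4, 6}


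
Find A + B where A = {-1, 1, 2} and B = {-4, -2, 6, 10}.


A + B = {a + b : a ∈ A, b ∈ B}.
Enumerate all |A|·|B| = 3·4 = 12 pairs (a, b) and collect distinct sums.
a = -1: -1+-4=-5, -1+-2=-3, -1+6=5, -1+10=9
a = 1: 1+-4=-3, 1+-2=-1, 1+6=7, 1+10=11
a = 2: 2+-4=-2, 2+-2=0, 2+6=8, 2+10=12
Collecting distinct sums: A + B = {-5, -3, -2, -1, 0, 5, 7, 8, 9, 11, 12}
|A + B| = 11

A + B = {-5, -3, -2, -1, 0, 5, 7, 8, 9, 11, 12}


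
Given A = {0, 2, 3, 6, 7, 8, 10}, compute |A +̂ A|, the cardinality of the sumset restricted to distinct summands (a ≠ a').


Restricted sumset: A +̂ A = {a + a' : a ∈ A, a' ∈ A, a ≠ a'}.
Equivalently, take A + A and drop any sum 2a that is achievable ONLY as a + a for a ∈ A (i.e. sums representable only with equal summands).
Enumerate pairs (a, a') with a < a' (symmetric, so each unordered pair gives one sum; this covers all a ≠ a'):
  0 + 2 = 2
  0 + 3 = 3
  0 + 6 = 6
  0 + 7 = 7
  0 + 8 = 8
  0 + 10 = 10
  2 + 3 = 5
  2 + 6 = 8
  2 + 7 = 9
  2 + 8 = 10
  2 + 10 = 12
  3 + 6 = 9
  3 + 7 = 10
  3 + 8 = 11
  3 + 10 = 13
  6 + 7 = 13
  6 + 8 = 14
  6 + 10 = 16
  7 + 8 = 15
  7 + 10 = 17
  8 + 10 = 18
Collected distinct sums: {2, 3, 5, 6, 7, 8, 9, 10, 11, 12, 13, 14, 15, 16, 17, 18}
|A +̂ A| = 16
(Reference bound: |A +̂ A| ≥ 2|A| - 3 for |A| ≥ 2, with |A| = 7 giving ≥ 11.)

|A +̂ A| = 16


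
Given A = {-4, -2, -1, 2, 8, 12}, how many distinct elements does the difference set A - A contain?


A - A = {a - a' : a, a' ∈ A}; |A| = 6.
Bounds: 2|A|-1 ≤ |A - A| ≤ |A|² - |A| + 1, i.e. 11 ≤ |A - A| ≤ 31.
Note: 0 ∈ A - A always (from a - a). The set is symmetric: if d ∈ A - A then -d ∈ A - A.
Enumerate nonzero differences d = a - a' with a > a' (then include -d):
Positive differences: {1, 2, 3, 4, 6, 9, 10, 12, 13, 14, 16}
Full difference set: {0} ∪ (positive diffs) ∪ (negative diffs).
|A - A| = 1 + 2·11 = 23 (matches direct enumeration: 23).

|A - A| = 23


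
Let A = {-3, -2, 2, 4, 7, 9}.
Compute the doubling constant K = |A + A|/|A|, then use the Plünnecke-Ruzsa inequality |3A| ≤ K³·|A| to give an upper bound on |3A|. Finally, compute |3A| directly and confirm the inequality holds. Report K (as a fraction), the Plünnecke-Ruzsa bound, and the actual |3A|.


|A| = 6.
Step 1: Compute A + A by enumerating all 36 pairs.
A + A = {-6, -5, -4, -1, 0, 1, 2, 4, 5, 6, 7, 8, 9, 11, 13, 14, 16, 18}, so |A + A| = 18.
Step 2: Doubling constant K = |A + A|/|A| = 18/6 = 18/6 ≈ 3.0000.
Step 3: Plünnecke-Ruzsa gives |3A| ≤ K³·|A| = (3.0000)³ · 6 ≈ 162.0000.
Step 4: Compute 3A = A + A + A directly by enumerating all triples (a,b,c) ∈ A³; |3A| = 33.
Step 5: Check 33 ≤ 162.0000? Yes ✓.

K = 18/6, Plünnecke-Ruzsa bound K³|A| ≈ 162.0000, |3A| = 33, inequality holds.


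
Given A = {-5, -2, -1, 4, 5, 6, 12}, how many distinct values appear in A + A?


A + A = {a + a' : a, a' ∈ A}; |A| = 7.
General bounds: 2|A| - 1 ≤ |A + A| ≤ |A|(|A|+1)/2, i.e. 13 ≤ |A + A| ≤ 28.
Lower bound 2|A|-1 is attained iff A is an arithmetic progression.
Enumerate sums a + a' for a ≤ a' (symmetric, so this suffices):
a = -5: -5+-5=-10, -5+-2=-7, -5+-1=-6, -5+4=-1, -5+5=0, -5+6=1, -5+12=7
a = -2: -2+-2=-4, -2+-1=-3, -2+4=2, -2+5=3, -2+6=4, -2+12=10
a = -1: -1+-1=-2, -1+4=3, -1+5=4, -1+6=5, -1+12=11
a = 4: 4+4=8, 4+5=9, 4+6=10, 4+12=16
a = 5: 5+5=10, 5+6=11, 5+12=17
a = 6: 6+6=12, 6+12=18
a = 12: 12+12=24
Distinct sums: {-10, -7, -6, -4, -3, -2, -1, 0, 1, 2, 3, 4, 5, 7, 8, 9, 10, 11, 12, 16, 17, 18, 24}
|A + A| = 23

|A + A| = 23


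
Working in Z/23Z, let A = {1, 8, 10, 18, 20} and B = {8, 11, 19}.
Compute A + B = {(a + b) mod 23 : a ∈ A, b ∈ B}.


Work in Z/23Z: reduce every sum a + b modulo 23.
Enumerate all 15 pairs:
a = 1: 1+8=9, 1+11=12, 1+19=20
a = 8: 8+8=16, 8+11=19, 8+19=4
a = 10: 10+8=18, 10+11=21, 10+19=6
a = 18: 18+8=3, 18+11=6, 18+19=14
a = 20: 20+8=5, 20+11=8, 20+19=16
Distinct residues collected: {3, 4, 5, 6, 8, 9, 12, 14, 16, 18, 19, 20, 21}
|A + B| = 13 (out of 23 total residues).

A + B = {3, 4, 5, 6, 8, 9, 12, 14, 16, 18, 19, 20, 21}


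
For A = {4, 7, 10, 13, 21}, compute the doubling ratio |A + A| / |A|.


|A| = 5.
Compute A + A by enumerating all 25 pairs.
A + A = {8, 11, 14, 17, 20, 23, 25, 26, 28, 31, 34, 42}, so |A + A| = 12.
K = |A + A| / |A| = 12/5 (already in lowest terms) ≈ 2.4000.
Reference: AP of size 5 gives K = 9/5 ≈ 1.8000; a fully generic set of size 5 gives K ≈ 3.0000.

|A| = 5, |A + A| = 12, K = 12/5.


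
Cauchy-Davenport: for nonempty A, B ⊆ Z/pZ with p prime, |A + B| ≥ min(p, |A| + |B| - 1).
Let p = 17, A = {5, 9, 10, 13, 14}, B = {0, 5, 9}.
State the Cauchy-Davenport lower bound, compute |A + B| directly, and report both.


Cauchy-Davenport: |A + B| ≥ min(p, |A| + |B| - 1) for A, B nonempty in Z/pZ.
|A| = 5, |B| = 3, p = 17.
CD lower bound = min(17, 5 + 3 - 1) = min(17, 7) = 7.
Compute A + B mod 17 directly:
a = 5: 5+0=5, 5+5=10, 5+9=14
a = 9: 9+0=9, 9+5=14, 9+9=1
a = 10: 10+0=10, 10+5=15, 10+9=2
a = 13: 13+0=13, 13+5=1, 13+9=5
a = 14: 14+0=14, 14+5=2, 14+9=6
A + B = {1, 2, 5, 6, 9, 10, 13, 14, 15}, so |A + B| = 9.
Verify: 9 ≥ 7? Yes ✓.

CD lower bound = 7, actual |A + B| = 9.


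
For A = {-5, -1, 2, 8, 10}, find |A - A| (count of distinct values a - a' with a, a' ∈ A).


A - A = {a - a' : a, a' ∈ A}; |A| = 5.
Bounds: 2|A|-1 ≤ |A - A| ≤ |A|² - |A| + 1, i.e. 9 ≤ |A - A| ≤ 21.
Note: 0 ∈ A - A always (from a - a). The set is symmetric: if d ∈ A - A then -d ∈ A - A.
Enumerate nonzero differences d = a - a' with a > a' (then include -d):
Positive differences: {2, 3, 4, 6, 7, 8, 9, 11, 13, 15}
Full difference set: {0} ∪ (positive diffs) ∪ (negative diffs).
|A - A| = 1 + 2·10 = 21 (matches direct enumeration: 21).

|A - A| = 21


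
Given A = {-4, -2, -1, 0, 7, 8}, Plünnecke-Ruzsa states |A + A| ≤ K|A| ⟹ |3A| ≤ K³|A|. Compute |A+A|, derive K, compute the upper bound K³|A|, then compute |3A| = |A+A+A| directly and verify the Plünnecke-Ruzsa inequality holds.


|A| = 6.
Step 1: Compute A + A by enumerating all 36 pairs.
A + A = {-8, -6, -5, -4, -3, -2, -1, 0, 3, 4, 5, 6, 7, 8, 14, 15, 16}, so |A + A| = 17.
Step 2: Doubling constant K = |A + A|/|A| = 17/6 = 17/6 ≈ 2.8333.
Step 3: Plünnecke-Ruzsa gives |3A| ≤ K³·|A| = (2.8333)³ · 6 ≈ 136.4722.
Step 4: Compute 3A = A + A + A directly by enumerating all triples (a,b,c) ∈ A³; |3A| = 31.
Step 5: Check 31 ≤ 136.4722? Yes ✓.

K = 17/6, Plünnecke-Ruzsa bound K³|A| ≈ 136.4722, |3A| = 31, inequality holds.


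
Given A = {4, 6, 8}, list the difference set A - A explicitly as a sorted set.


A - A = {a - a' : a, a' ∈ A}.
Compute a - a' for each ordered pair (a, a'):
a = 4: 4-4=0, 4-6=-2, 4-8=-4
a = 6: 6-4=2, 6-6=0, 6-8=-2
a = 8: 8-4=4, 8-6=2, 8-8=0
Collecting distinct values (and noting 0 appears from a-a):
A - A = {-4, -2, 0, 2, 4}
|A - A| = 5

A - A = {-4, -2, 0, 2, 4}


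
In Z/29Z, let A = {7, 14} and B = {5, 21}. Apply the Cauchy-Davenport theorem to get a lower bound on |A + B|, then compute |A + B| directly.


Cauchy-Davenport: |A + B| ≥ min(p, |A| + |B| - 1) for A, B nonempty in Z/pZ.
|A| = 2, |B| = 2, p = 29.
CD lower bound = min(29, 2 + 2 - 1) = min(29, 3) = 3.
Compute A + B mod 29 directly:
a = 7: 7+5=12, 7+21=28
a = 14: 14+5=19, 14+21=6
A + B = {6, 12, 19, 28}, so |A + B| = 4.
Verify: 4 ≥ 3? Yes ✓.

CD lower bound = 3, actual |A + B| = 4.


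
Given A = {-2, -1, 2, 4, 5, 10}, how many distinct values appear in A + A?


A + A = {a + a' : a, a' ∈ A}; |A| = 6.
General bounds: 2|A| - 1 ≤ |A + A| ≤ |A|(|A|+1)/2, i.e. 11 ≤ |A + A| ≤ 21.
Lower bound 2|A|-1 is attained iff A is an arithmetic progression.
Enumerate sums a + a' for a ≤ a' (symmetric, so this suffices):
a = -2: -2+-2=-4, -2+-1=-3, -2+2=0, -2+4=2, -2+5=3, -2+10=8
a = -1: -1+-1=-2, -1+2=1, -1+4=3, -1+5=4, -1+10=9
a = 2: 2+2=4, 2+4=6, 2+5=7, 2+10=12
a = 4: 4+4=8, 4+5=9, 4+10=14
a = 5: 5+5=10, 5+10=15
a = 10: 10+10=20
Distinct sums: {-4, -3, -2, 0, 1, 2, 3, 4, 6, 7, 8, 9, 10, 12, 14, 15, 20}
|A + A| = 17

|A + A| = 17


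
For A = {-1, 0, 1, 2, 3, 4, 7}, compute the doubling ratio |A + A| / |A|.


|A| = 7.
Compute A + A by enumerating all 49 pairs.
A + A = {-2, -1, 0, 1, 2, 3, 4, 5, 6, 7, 8, 9, 10, 11, 14}, so |A + A| = 15.
K = |A + A| / |A| = 15/7 (already in lowest terms) ≈ 2.1429.
Reference: AP of size 7 gives K = 13/7 ≈ 1.8571; a fully generic set of size 7 gives K ≈ 4.0000.

|A| = 7, |A + A| = 15, K = 15/7.


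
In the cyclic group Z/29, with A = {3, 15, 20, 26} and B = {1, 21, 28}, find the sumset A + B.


Work in Z/29Z: reduce every sum a + b modulo 29.
Enumerate all 12 pairs:
a = 3: 3+1=4, 3+21=24, 3+28=2
a = 15: 15+1=16, 15+21=7, 15+28=14
a = 20: 20+1=21, 20+21=12, 20+28=19
a = 26: 26+1=27, 26+21=18, 26+28=25
Distinct residues collected: {2, 4, 7, 12, 14, 16, 18, 19, 21, 24, 25, 27}
|A + B| = 12 (out of 29 total residues).

A + B = {2, 4, 7, 12, 14, 16, 18, 19, 21, 24, 25, 27}


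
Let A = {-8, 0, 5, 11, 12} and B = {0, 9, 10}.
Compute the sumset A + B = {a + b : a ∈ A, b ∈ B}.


A + B = {a + b : a ∈ A, b ∈ B}.
Enumerate all |A|·|B| = 5·3 = 15 pairs (a, b) and collect distinct sums.
a = -8: -8+0=-8, -8+9=1, -8+10=2
a = 0: 0+0=0, 0+9=9, 0+10=10
a = 5: 5+0=5, 5+9=14, 5+10=15
a = 11: 11+0=11, 11+9=20, 11+10=21
a = 12: 12+0=12, 12+9=21, 12+10=22
Collecting distinct sums: A + B = {-8, 0, 1, 2, 5, 9, 10, 11, 12, 14, 15, 20, 21, 22}
|A + B| = 14

A + B = {-8, 0, 1, 2, 5, 9, 10, 11, 12, 14, 15, 20, 21, 22}


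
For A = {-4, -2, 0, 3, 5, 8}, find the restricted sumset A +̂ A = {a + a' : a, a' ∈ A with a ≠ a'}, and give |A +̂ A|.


Restricted sumset: A +̂ A = {a + a' : a ∈ A, a' ∈ A, a ≠ a'}.
Equivalently, take A + A and drop any sum 2a that is achievable ONLY as a + a for a ∈ A (i.e. sums representable only with equal summands).
Enumerate pairs (a, a') with a < a' (symmetric, so each unordered pair gives one sum; this covers all a ≠ a'):
  -4 + -2 = -6
  -4 + 0 = -4
  -4 + 3 = -1
  -4 + 5 = 1
  -4 + 8 = 4
  -2 + 0 = -2
  -2 + 3 = 1
  -2 + 5 = 3
  -2 + 8 = 6
  0 + 3 = 3
  0 + 5 = 5
  0 + 8 = 8
  3 + 5 = 8
  3 + 8 = 11
  5 + 8 = 13
Collected distinct sums: {-6, -4, -2, -1, 1, 3, 4, 5, 6, 8, 11, 13}
|A +̂ A| = 12
(Reference bound: |A +̂ A| ≥ 2|A| - 3 for |A| ≥ 2, with |A| = 6 giving ≥ 9.)

|A +̂ A| = 12


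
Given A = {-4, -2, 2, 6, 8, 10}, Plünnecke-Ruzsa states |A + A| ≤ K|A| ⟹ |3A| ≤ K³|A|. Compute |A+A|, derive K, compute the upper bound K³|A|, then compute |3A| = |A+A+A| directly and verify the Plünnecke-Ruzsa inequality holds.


|A| = 6.
Step 1: Compute A + A by enumerating all 36 pairs.
A + A = {-8, -6, -4, -2, 0, 2, 4, 6, 8, 10, 12, 14, 16, 18, 20}, so |A + A| = 15.
Step 2: Doubling constant K = |A + A|/|A| = 15/6 = 15/6 ≈ 2.5000.
Step 3: Plünnecke-Ruzsa gives |3A| ≤ K³·|A| = (2.5000)³ · 6 ≈ 93.7500.
Step 4: Compute 3A = A + A + A directly by enumerating all triples (a,b,c) ∈ A³; |3A| = 22.
Step 5: Check 22 ≤ 93.7500? Yes ✓.

K = 15/6, Plünnecke-Ruzsa bound K³|A| ≈ 93.7500, |3A| = 22, inequality holds.


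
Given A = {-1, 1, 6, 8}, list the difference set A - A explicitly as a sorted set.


A - A = {a - a' : a, a' ∈ A}.
Compute a - a' for each ordered pair (a, a'):
a = -1: -1--1=0, -1-1=-2, -1-6=-7, -1-8=-9
a = 1: 1--1=2, 1-1=0, 1-6=-5, 1-8=-7
a = 6: 6--1=7, 6-1=5, 6-6=0, 6-8=-2
a = 8: 8--1=9, 8-1=7, 8-6=2, 8-8=0
Collecting distinct values (and noting 0 appears from a-a):
A - A = {-9, -7, -5, -2, 0, 2, 5, 7, 9}
|A - A| = 9

A - A = {-9, -7, -5, -2, 0, 2, 5, 7, 9}


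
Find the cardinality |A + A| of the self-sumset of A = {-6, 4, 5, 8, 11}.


A + A = {a + a' : a, a' ∈ A}; |A| = 5.
General bounds: 2|A| - 1 ≤ |A + A| ≤ |A|(|A|+1)/2, i.e. 9 ≤ |A + A| ≤ 15.
Lower bound 2|A|-1 is attained iff A is an arithmetic progression.
Enumerate sums a + a' for a ≤ a' (symmetric, so this suffices):
a = -6: -6+-6=-12, -6+4=-2, -6+5=-1, -6+8=2, -6+11=5
a = 4: 4+4=8, 4+5=9, 4+8=12, 4+11=15
a = 5: 5+5=10, 5+8=13, 5+11=16
a = 8: 8+8=16, 8+11=19
a = 11: 11+11=22
Distinct sums: {-12, -2, -1, 2, 5, 8, 9, 10, 12, 13, 15, 16, 19, 22}
|A + A| = 14

|A + A| = 14


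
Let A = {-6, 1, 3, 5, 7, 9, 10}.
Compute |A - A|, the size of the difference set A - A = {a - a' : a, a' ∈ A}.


A - A = {a - a' : a, a' ∈ A}; |A| = 7.
Bounds: 2|A|-1 ≤ |A - A| ≤ |A|² - |A| + 1, i.e. 13 ≤ |A - A| ≤ 43.
Note: 0 ∈ A - A always (from a - a). The set is symmetric: if d ∈ A - A then -d ∈ A - A.
Enumerate nonzero differences d = a - a' with a > a' (then include -d):
Positive differences: {1, 2, 3, 4, 5, 6, 7, 8, 9, 11, 13, 15, 16}
Full difference set: {0} ∪ (positive diffs) ∪ (negative diffs).
|A - A| = 1 + 2·13 = 27 (matches direct enumeration: 27).

|A - A| = 27


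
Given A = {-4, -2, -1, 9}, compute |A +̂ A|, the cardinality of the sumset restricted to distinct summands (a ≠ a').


Restricted sumset: A +̂ A = {a + a' : a ∈ A, a' ∈ A, a ≠ a'}.
Equivalently, take A + A and drop any sum 2a that is achievable ONLY as a + a for a ∈ A (i.e. sums representable only with equal summands).
Enumerate pairs (a, a') with a < a' (symmetric, so each unordered pair gives one sum; this covers all a ≠ a'):
  -4 + -2 = -6
  -4 + -1 = -5
  -4 + 9 = 5
  -2 + -1 = -3
  -2 + 9 = 7
  -1 + 9 = 8
Collected distinct sums: {-6, -5, -3, 5, 7, 8}
|A +̂ A| = 6
(Reference bound: |A +̂ A| ≥ 2|A| - 3 for |A| ≥ 2, with |A| = 4 giving ≥ 5.)

|A +̂ A| = 6


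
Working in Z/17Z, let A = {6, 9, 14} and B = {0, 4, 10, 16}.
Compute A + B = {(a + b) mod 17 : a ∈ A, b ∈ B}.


Work in Z/17Z: reduce every sum a + b modulo 17.
Enumerate all 12 pairs:
a = 6: 6+0=6, 6+4=10, 6+10=16, 6+16=5
a = 9: 9+0=9, 9+4=13, 9+10=2, 9+16=8
a = 14: 14+0=14, 14+4=1, 14+10=7, 14+16=13
Distinct residues collected: {1, 2, 5, 6, 7, 8, 9, 10, 13, 14, 16}
|A + B| = 11 (out of 17 total residues).

A + B = {1, 2, 5, 6, 7, 8, 9, 10, 13, 14, 16}


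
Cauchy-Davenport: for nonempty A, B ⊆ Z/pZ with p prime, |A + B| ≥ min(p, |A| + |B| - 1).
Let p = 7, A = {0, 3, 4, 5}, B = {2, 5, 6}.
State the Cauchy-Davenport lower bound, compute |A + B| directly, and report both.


Cauchy-Davenport: |A + B| ≥ min(p, |A| + |B| - 1) for A, B nonempty in Z/pZ.
|A| = 4, |B| = 3, p = 7.
CD lower bound = min(7, 4 + 3 - 1) = min(7, 6) = 6.
Compute A + B mod 7 directly:
a = 0: 0+2=2, 0+5=5, 0+6=6
a = 3: 3+2=5, 3+5=1, 3+6=2
a = 4: 4+2=6, 4+5=2, 4+6=3
a = 5: 5+2=0, 5+5=3, 5+6=4
A + B = {0, 1, 2, 3, 4, 5, 6}, so |A + B| = 7.
Verify: 7 ≥ 6? Yes ✓.

CD lower bound = 6, actual |A + B| = 7.


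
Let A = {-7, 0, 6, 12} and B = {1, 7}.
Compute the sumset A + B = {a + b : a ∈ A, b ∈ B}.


A + B = {a + b : a ∈ A, b ∈ B}.
Enumerate all |A|·|B| = 4·2 = 8 pairs (a, b) and collect distinct sums.
a = -7: -7+1=-6, -7+7=0
a = 0: 0+1=1, 0+7=7
a = 6: 6+1=7, 6+7=13
a = 12: 12+1=13, 12+7=19
Collecting distinct sums: A + B = {-6, 0, 1, 7, 13, 19}
|A + B| = 6

A + B = {-6, 0, 1, 7, 13, 19}


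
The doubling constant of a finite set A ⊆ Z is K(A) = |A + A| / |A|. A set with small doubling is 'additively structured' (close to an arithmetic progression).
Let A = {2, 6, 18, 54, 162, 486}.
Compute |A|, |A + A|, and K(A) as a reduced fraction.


|A| = 6.
Compute A + A by enumerating all 36 pairs.
A + A = {4, 8, 12, 20, 24, 36, 56, 60, 72, 108, 164, 168, 180, 216, 324, 488, 492, 504, 540, 648, 972}, so |A + A| = 21.
K = |A + A| / |A| = 21/6 = 7/2 ≈ 3.5000.
Reference: AP of size 6 gives K = 11/6 ≈ 1.8333; a fully generic set of size 6 gives K ≈ 3.5000.

|A| = 6, |A + A| = 21, K = 21/6 = 7/2.


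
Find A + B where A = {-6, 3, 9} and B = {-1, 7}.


A + B = {a + b : a ∈ A, b ∈ B}.
Enumerate all |A|·|B| = 3·2 = 6 pairs (a, b) and collect distinct sums.
a = -6: -6+-1=-7, -6+7=1
a = 3: 3+-1=2, 3+7=10
a = 9: 9+-1=8, 9+7=16
Collecting distinct sums: A + B = {-7, 1, 2, 8, 10, 16}
|A + B| = 6

A + B = {-7, 1, 2, 8, 10, 16}


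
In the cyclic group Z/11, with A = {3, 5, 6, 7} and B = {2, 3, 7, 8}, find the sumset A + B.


Work in Z/11Z: reduce every sum a + b modulo 11.
Enumerate all 16 pairs:
a = 3: 3+2=5, 3+3=6, 3+7=10, 3+8=0
a = 5: 5+2=7, 5+3=8, 5+7=1, 5+8=2
a = 6: 6+2=8, 6+3=9, 6+7=2, 6+8=3
a = 7: 7+2=9, 7+3=10, 7+7=3, 7+8=4
Distinct residues collected: {0, 1, 2, 3, 4, 5, 6, 7, 8, 9, 10}
|A + B| = 11 (out of 11 total residues).

A + B = {0, 1, 2, 3, 4, 5, 6, 7, 8, 9, 10}


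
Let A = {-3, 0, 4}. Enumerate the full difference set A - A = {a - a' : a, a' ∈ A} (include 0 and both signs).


A - A = {a - a' : a, a' ∈ A}.
Compute a - a' for each ordered pair (a, a'):
a = -3: -3--3=0, -3-0=-3, -3-4=-7
a = 0: 0--3=3, 0-0=0, 0-4=-4
a = 4: 4--3=7, 4-0=4, 4-4=0
Collecting distinct values (and noting 0 appears from a-a):
A - A = {-7, -4, -3, 0, 3, 4, 7}
|A - A| = 7

A - A = {-7, -4, -3, 0, 3, 4, 7}


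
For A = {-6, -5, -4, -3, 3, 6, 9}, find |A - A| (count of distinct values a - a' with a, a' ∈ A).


A - A = {a - a' : a, a' ∈ A}; |A| = 7.
Bounds: 2|A|-1 ≤ |A - A| ≤ |A|² - |A| + 1, i.e. 13 ≤ |A - A| ≤ 43.
Note: 0 ∈ A - A always (from a - a). The set is symmetric: if d ∈ A - A then -d ∈ A - A.
Enumerate nonzero differences d = a - a' with a > a' (then include -d):
Positive differences: {1, 2, 3, 6, 7, 8, 9, 10, 11, 12, 13, 14, 15}
Full difference set: {0} ∪ (positive diffs) ∪ (negative diffs).
|A - A| = 1 + 2·13 = 27 (matches direct enumeration: 27).

|A - A| = 27


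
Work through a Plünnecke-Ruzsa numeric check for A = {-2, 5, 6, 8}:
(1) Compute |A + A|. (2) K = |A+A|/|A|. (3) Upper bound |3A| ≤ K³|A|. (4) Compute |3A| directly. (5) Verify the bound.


|A| = 4.
Step 1: Compute A + A by enumerating all 16 pairs.
A + A = {-4, 3, 4, 6, 10, 11, 12, 13, 14, 16}, so |A + A| = 10.
Step 2: Doubling constant K = |A + A|/|A| = 10/4 = 10/4 ≈ 2.5000.
Step 3: Plünnecke-Ruzsa gives |3A| ≤ K³·|A| = (2.5000)³ · 4 ≈ 62.5000.
Step 4: Compute 3A = A + A + A directly by enumerating all triples (a,b,c) ∈ A³; |3A| = 19.
Step 5: Check 19 ≤ 62.5000? Yes ✓.

K = 10/4, Plünnecke-Ruzsa bound K³|A| ≈ 62.5000, |3A| = 19, inequality holds.


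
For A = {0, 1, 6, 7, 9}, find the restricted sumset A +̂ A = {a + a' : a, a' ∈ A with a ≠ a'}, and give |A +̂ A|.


Restricted sumset: A +̂ A = {a + a' : a ∈ A, a' ∈ A, a ≠ a'}.
Equivalently, take A + A and drop any sum 2a that is achievable ONLY as a + a for a ∈ A (i.e. sums representable only with equal summands).
Enumerate pairs (a, a') with a < a' (symmetric, so each unordered pair gives one sum; this covers all a ≠ a'):
  0 + 1 = 1
  0 + 6 = 6
  0 + 7 = 7
  0 + 9 = 9
  1 + 6 = 7
  1 + 7 = 8
  1 + 9 = 10
  6 + 7 = 13
  6 + 9 = 15
  7 + 9 = 16
Collected distinct sums: {1, 6, 7, 8, 9, 10, 13, 15, 16}
|A +̂ A| = 9
(Reference bound: |A +̂ A| ≥ 2|A| - 3 for |A| ≥ 2, with |A| = 5 giving ≥ 7.)

|A +̂ A| = 9


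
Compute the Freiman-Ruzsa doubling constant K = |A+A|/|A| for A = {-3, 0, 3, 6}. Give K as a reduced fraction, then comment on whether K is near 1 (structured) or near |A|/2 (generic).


|A| = 4.
Compute A + A by enumerating all 16 pairs.
A + A = {-6, -3, 0, 3, 6, 9, 12}, so |A + A| = 7.
K = |A + A| / |A| = 7/4 (already in lowest terms) ≈ 1.7500.
Reference: AP of size 4 gives K = 7/4 ≈ 1.7500; a fully generic set of size 4 gives K ≈ 2.5000.

|A| = 4, |A + A| = 7, K = 7/4.


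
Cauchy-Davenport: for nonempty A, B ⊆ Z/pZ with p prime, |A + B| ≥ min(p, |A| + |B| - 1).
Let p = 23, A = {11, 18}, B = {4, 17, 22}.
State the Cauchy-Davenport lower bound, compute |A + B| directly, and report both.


Cauchy-Davenport: |A + B| ≥ min(p, |A| + |B| - 1) for A, B nonempty in Z/pZ.
|A| = 2, |B| = 3, p = 23.
CD lower bound = min(23, 2 + 3 - 1) = min(23, 4) = 4.
Compute A + B mod 23 directly:
a = 11: 11+4=15, 11+17=5, 11+22=10
a = 18: 18+4=22, 18+17=12, 18+22=17
A + B = {5, 10, 12, 15, 17, 22}, so |A + B| = 6.
Verify: 6 ≥ 4? Yes ✓.

CD lower bound = 4, actual |A + B| = 6.


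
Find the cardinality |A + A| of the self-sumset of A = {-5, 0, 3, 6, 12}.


A + A = {a + a' : a, a' ∈ A}; |A| = 5.
General bounds: 2|A| - 1 ≤ |A + A| ≤ |A|(|A|+1)/2, i.e. 9 ≤ |A + A| ≤ 15.
Lower bound 2|A|-1 is attained iff A is an arithmetic progression.
Enumerate sums a + a' for a ≤ a' (symmetric, so this suffices):
a = -5: -5+-5=-10, -5+0=-5, -5+3=-2, -5+6=1, -5+12=7
a = 0: 0+0=0, 0+3=3, 0+6=6, 0+12=12
a = 3: 3+3=6, 3+6=9, 3+12=15
a = 6: 6+6=12, 6+12=18
a = 12: 12+12=24
Distinct sums: {-10, -5, -2, 0, 1, 3, 6, 7, 9, 12, 15, 18, 24}
|A + A| = 13

|A + A| = 13


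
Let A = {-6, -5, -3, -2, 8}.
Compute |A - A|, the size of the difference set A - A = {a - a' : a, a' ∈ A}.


A - A = {a - a' : a, a' ∈ A}; |A| = 5.
Bounds: 2|A|-1 ≤ |A - A| ≤ |A|² - |A| + 1, i.e. 9 ≤ |A - A| ≤ 21.
Note: 0 ∈ A - A always (from a - a). The set is symmetric: if d ∈ A - A then -d ∈ A - A.
Enumerate nonzero differences d = a - a' with a > a' (then include -d):
Positive differences: {1, 2, 3, 4, 10, 11, 13, 14}
Full difference set: {0} ∪ (positive diffs) ∪ (negative diffs).
|A - A| = 1 + 2·8 = 17 (matches direct enumeration: 17).

|A - A| = 17


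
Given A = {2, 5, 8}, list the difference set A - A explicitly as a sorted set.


A - A = {a - a' : a, a' ∈ A}.
Compute a - a' for each ordered pair (a, a'):
a = 2: 2-2=0, 2-5=-3, 2-8=-6
a = 5: 5-2=3, 5-5=0, 5-8=-3
a = 8: 8-2=6, 8-5=3, 8-8=0
Collecting distinct values (and noting 0 appears from a-a):
A - A = {-6, -3, 0, 3, 6}
|A - A| = 5

A - A = {-6, -3, 0, 3, 6}


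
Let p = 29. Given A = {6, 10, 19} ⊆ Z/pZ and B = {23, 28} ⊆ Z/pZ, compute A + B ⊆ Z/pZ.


Work in Z/29Z: reduce every sum a + b modulo 29.
Enumerate all 6 pairs:
a = 6: 6+23=0, 6+28=5
a = 10: 10+23=4, 10+28=9
a = 19: 19+23=13, 19+28=18
Distinct residues collected: {0, 4, 5, 9, 13, 18}
|A + B| = 6 (out of 29 total residues).

A + B = {0, 4, 5, 9, 13, 18}


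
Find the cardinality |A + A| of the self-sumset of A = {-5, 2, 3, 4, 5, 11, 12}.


A + A = {a + a' : a, a' ∈ A}; |A| = 7.
General bounds: 2|A| - 1 ≤ |A + A| ≤ |A|(|A|+1)/2, i.e. 13 ≤ |A + A| ≤ 28.
Lower bound 2|A|-1 is attained iff A is an arithmetic progression.
Enumerate sums a + a' for a ≤ a' (symmetric, so this suffices):
a = -5: -5+-5=-10, -5+2=-3, -5+3=-2, -5+4=-1, -5+5=0, -5+11=6, -5+12=7
a = 2: 2+2=4, 2+3=5, 2+4=6, 2+5=7, 2+11=13, 2+12=14
a = 3: 3+3=6, 3+4=7, 3+5=8, 3+11=14, 3+12=15
a = 4: 4+4=8, 4+5=9, 4+11=15, 4+12=16
a = 5: 5+5=10, 5+11=16, 5+12=17
a = 11: 11+11=22, 11+12=23
a = 12: 12+12=24
Distinct sums: {-10, -3, -2, -1, 0, 4, 5, 6, 7, 8, 9, 10, 13, 14, 15, 16, 17, 22, 23, 24}
|A + A| = 20

|A + A| = 20


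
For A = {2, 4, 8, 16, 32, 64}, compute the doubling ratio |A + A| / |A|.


|A| = 6.
Compute A + A by enumerating all 36 pairs.
A + A = {4, 6, 8, 10, 12, 16, 18, 20, 24, 32, 34, 36, 40, 48, 64, 66, 68, 72, 80, 96, 128}, so |A + A| = 21.
K = |A + A| / |A| = 21/6 = 7/2 ≈ 3.5000.
Reference: AP of size 6 gives K = 11/6 ≈ 1.8333; a fully generic set of size 6 gives K ≈ 3.5000.

|A| = 6, |A + A| = 21, K = 21/6 = 7/2.


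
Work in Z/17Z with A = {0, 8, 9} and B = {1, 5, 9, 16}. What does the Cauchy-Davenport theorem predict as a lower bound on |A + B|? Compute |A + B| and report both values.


Cauchy-Davenport: |A + B| ≥ min(p, |A| + |B| - 1) for A, B nonempty in Z/pZ.
|A| = 3, |B| = 4, p = 17.
CD lower bound = min(17, 3 + 4 - 1) = min(17, 6) = 6.
Compute A + B mod 17 directly:
a = 0: 0+1=1, 0+5=5, 0+9=9, 0+16=16
a = 8: 8+1=9, 8+5=13, 8+9=0, 8+16=7
a = 9: 9+1=10, 9+5=14, 9+9=1, 9+16=8
A + B = {0, 1, 5, 7, 8, 9, 10, 13, 14, 16}, so |A + B| = 10.
Verify: 10 ≥ 6? Yes ✓.

CD lower bound = 6, actual |A + B| = 10.


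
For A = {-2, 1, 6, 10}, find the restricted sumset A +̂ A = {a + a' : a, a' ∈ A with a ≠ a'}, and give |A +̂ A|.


Restricted sumset: A +̂ A = {a + a' : a ∈ A, a' ∈ A, a ≠ a'}.
Equivalently, take A + A and drop any sum 2a that is achievable ONLY as a + a for a ∈ A (i.e. sums representable only with equal summands).
Enumerate pairs (a, a') with a < a' (symmetric, so each unordered pair gives one sum; this covers all a ≠ a'):
  -2 + 1 = -1
  -2 + 6 = 4
  -2 + 10 = 8
  1 + 6 = 7
  1 + 10 = 11
  6 + 10 = 16
Collected distinct sums: {-1, 4, 7, 8, 11, 16}
|A +̂ A| = 6
(Reference bound: |A +̂ A| ≥ 2|A| - 3 for |A| ≥ 2, with |A| = 4 giving ≥ 5.)

|A +̂ A| = 6


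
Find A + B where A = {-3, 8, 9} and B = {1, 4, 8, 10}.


A + B = {a + b : a ∈ A, b ∈ B}.
Enumerate all |A|·|B| = 3·4 = 12 pairs (a, b) and collect distinct sums.
a = -3: -3+1=-2, -3+4=1, -3+8=5, -3+10=7
a = 8: 8+1=9, 8+4=12, 8+8=16, 8+10=18
a = 9: 9+1=10, 9+4=13, 9+8=17, 9+10=19
Collecting distinct sums: A + B = {-2, 1, 5, 7, 9, 10, 12, 13, 16, 17, 18, 19}
|A + B| = 12

A + B = {-2, 1, 5, 7, 9, 10, 12, 13, 16, 17, 18, 19}


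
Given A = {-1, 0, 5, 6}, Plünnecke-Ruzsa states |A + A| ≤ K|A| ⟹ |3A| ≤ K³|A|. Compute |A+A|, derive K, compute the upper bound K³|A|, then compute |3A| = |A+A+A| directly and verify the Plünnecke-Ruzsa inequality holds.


|A| = 4.
Step 1: Compute A + A by enumerating all 16 pairs.
A + A = {-2, -1, 0, 4, 5, 6, 10, 11, 12}, so |A + A| = 9.
Step 2: Doubling constant K = |A + A|/|A| = 9/4 = 9/4 ≈ 2.2500.
Step 3: Plünnecke-Ruzsa gives |3A| ≤ K³·|A| = (2.2500)³ · 4 ≈ 45.5625.
Step 4: Compute 3A = A + A + A directly by enumerating all triples (a,b,c) ∈ A³; |3A| = 16.
Step 5: Check 16 ≤ 45.5625? Yes ✓.

K = 9/4, Plünnecke-Ruzsa bound K³|A| ≈ 45.5625, |3A| = 16, inequality holds.


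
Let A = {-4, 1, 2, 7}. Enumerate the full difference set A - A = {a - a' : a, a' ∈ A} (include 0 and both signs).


A - A = {a - a' : a, a' ∈ A}.
Compute a - a' for each ordered pair (a, a'):
a = -4: -4--4=0, -4-1=-5, -4-2=-6, -4-7=-11
a = 1: 1--4=5, 1-1=0, 1-2=-1, 1-7=-6
a = 2: 2--4=6, 2-1=1, 2-2=0, 2-7=-5
a = 7: 7--4=11, 7-1=6, 7-2=5, 7-7=0
Collecting distinct values (and noting 0 appears from a-a):
A - A = {-11, -6, -5, -1, 0, 1, 5, 6, 11}
|A - A| = 9

A - A = {-11, -6, -5, -1, 0, 1, 5, 6, 11}


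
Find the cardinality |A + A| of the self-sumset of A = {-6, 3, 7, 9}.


A + A = {a + a' : a, a' ∈ A}; |A| = 4.
General bounds: 2|A| - 1 ≤ |A + A| ≤ |A|(|A|+1)/2, i.e. 7 ≤ |A + A| ≤ 10.
Lower bound 2|A|-1 is attained iff A is an arithmetic progression.
Enumerate sums a + a' for a ≤ a' (symmetric, so this suffices):
a = -6: -6+-6=-12, -6+3=-3, -6+7=1, -6+9=3
a = 3: 3+3=6, 3+7=10, 3+9=12
a = 7: 7+7=14, 7+9=16
a = 9: 9+9=18
Distinct sums: {-12, -3, 1, 3, 6, 10, 12, 14, 16, 18}
|A + A| = 10

|A + A| = 10


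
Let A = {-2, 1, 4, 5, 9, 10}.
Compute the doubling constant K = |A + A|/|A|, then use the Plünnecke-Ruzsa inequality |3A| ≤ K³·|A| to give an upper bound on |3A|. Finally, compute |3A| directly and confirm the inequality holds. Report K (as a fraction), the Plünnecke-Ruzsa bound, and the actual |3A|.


|A| = 6.
Step 1: Compute A + A by enumerating all 36 pairs.
A + A = {-4, -1, 2, 3, 5, 6, 7, 8, 9, 10, 11, 13, 14, 15, 18, 19, 20}, so |A + A| = 17.
Step 2: Doubling constant K = |A + A|/|A| = 17/6 = 17/6 ≈ 2.8333.
Step 3: Plünnecke-Ruzsa gives |3A| ≤ K³·|A| = (2.8333)³ · 6 ≈ 136.4722.
Step 4: Compute 3A = A + A + A directly by enumerating all triples (a,b,c) ∈ A³; |3A| = 31.
Step 5: Check 31 ≤ 136.4722? Yes ✓.

K = 17/6, Plünnecke-Ruzsa bound K³|A| ≈ 136.4722, |3A| = 31, inequality holds.


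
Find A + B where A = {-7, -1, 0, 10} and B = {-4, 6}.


A + B = {a + b : a ∈ A, b ∈ B}.
Enumerate all |A|·|B| = 4·2 = 8 pairs (a, b) and collect distinct sums.
a = -7: -7+-4=-11, -7+6=-1
a = -1: -1+-4=-5, -1+6=5
a = 0: 0+-4=-4, 0+6=6
a = 10: 10+-4=6, 10+6=16
Collecting distinct sums: A + B = {-11, -5, -4, -1, 5, 6, 16}
|A + B| = 7

A + B = {-11, -5, -4, -1, 5, 6, 16}


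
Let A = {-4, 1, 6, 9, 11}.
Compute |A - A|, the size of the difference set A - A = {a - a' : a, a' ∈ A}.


A - A = {a - a' : a, a' ∈ A}; |A| = 5.
Bounds: 2|A|-1 ≤ |A - A| ≤ |A|² - |A| + 1, i.e. 9 ≤ |A - A| ≤ 21.
Note: 0 ∈ A - A always (from a - a). The set is symmetric: if d ∈ A - A then -d ∈ A - A.
Enumerate nonzero differences d = a - a' with a > a' (then include -d):
Positive differences: {2, 3, 5, 8, 10, 13, 15}
Full difference set: {0} ∪ (positive diffs) ∪ (negative diffs).
|A - A| = 1 + 2·7 = 15 (matches direct enumeration: 15).

|A - A| = 15


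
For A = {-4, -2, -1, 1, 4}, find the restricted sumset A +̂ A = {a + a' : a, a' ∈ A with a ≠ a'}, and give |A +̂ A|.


Restricted sumset: A +̂ A = {a + a' : a ∈ A, a' ∈ A, a ≠ a'}.
Equivalently, take A + A and drop any sum 2a that is achievable ONLY as a + a for a ∈ A (i.e. sums representable only with equal summands).
Enumerate pairs (a, a') with a < a' (symmetric, so each unordered pair gives one sum; this covers all a ≠ a'):
  -4 + -2 = -6
  -4 + -1 = -5
  -4 + 1 = -3
  -4 + 4 = 0
  -2 + -1 = -3
  -2 + 1 = -1
  -2 + 4 = 2
  -1 + 1 = 0
  -1 + 4 = 3
  1 + 4 = 5
Collected distinct sums: {-6, -5, -3, -1, 0, 2, 3, 5}
|A +̂ A| = 8
(Reference bound: |A +̂ A| ≥ 2|A| - 3 for |A| ≥ 2, with |A| = 5 giving ≥ 7.)

|A +̂ A| = 8


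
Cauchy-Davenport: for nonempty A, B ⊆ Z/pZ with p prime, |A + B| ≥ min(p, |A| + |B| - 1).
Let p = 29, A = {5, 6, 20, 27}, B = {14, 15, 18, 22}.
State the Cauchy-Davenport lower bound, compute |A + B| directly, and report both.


Cauchy-Davenport: |A + B| ≥ min(p, |A| + |B| - 1) for A, B nonempty in Z/pZ.
|A| = 4, |B| = 4, p = 29.
CD lower bound = min(29, 4 + 4 - 1) = min(29, 7) = 7.
Compute A + B mod 29 directly:
a = 5: 5+14=19, 5+15=20, 5+18=23, 5+22=27
a = 6: 6+14=20, 6+15=21, 6+18=24, 6+22=28
a = 20: 20+14=5, 20+15=6, 20+18=9, 20+22=13
a = 27: 27+14=12, 27+15=13, 27+18=16, 27+22=20
A + B = {5, 6, 9, 12, 13, 16, 19, 20, 21, 23, 24, 27, 28}, so |A + B| = 13.
Verify: 13 ≥ 7? Yes ✓.

CD lower bound = 7, actual |A + B| = 13.


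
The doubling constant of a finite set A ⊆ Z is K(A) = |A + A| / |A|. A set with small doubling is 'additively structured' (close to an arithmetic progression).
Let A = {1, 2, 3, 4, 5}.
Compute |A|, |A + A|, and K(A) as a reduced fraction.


|A| = 5.
Compute A + A by enumerating all 25 pairs.
A + A = {2, 3, 4, 5, 6, 7, 8, 9, 10}, so |A + A| = 9.
K = |A + A| / |A| = 9/5 (already in lowest terms) ≈ 1.8000.
Reference: AP of size 5 gives K = 9/5 ≈ 1.8000; a fully generic set of size 5 gives K ≈ 3.0000.

|A| = 5, |A + A| = 9, K = 9/5.


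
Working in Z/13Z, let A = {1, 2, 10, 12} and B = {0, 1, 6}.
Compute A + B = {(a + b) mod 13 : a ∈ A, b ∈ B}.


Work in Z/13Z: reduce every sum a + b modulo 13.
Enumerate all 12 pairs:
a = 1: 1+0=1, 1+1=2, 1+6=7
a = 2: 2+0=2, 2+1=3, 2+6=8
a = 10: 10+0=10, 10+1=11, 10+6=3
a = 12: 12+0=12, 12+1=0, 12+6=5
Distinct residues collected: {0, 1, 2, 3, 5, 7, 8, 10, 11, 12}
|A + B| = 10 (out of 13 total residues).

A + B = {0, 1, 2, 3, 5, 7, 8, 10, 11, 12}


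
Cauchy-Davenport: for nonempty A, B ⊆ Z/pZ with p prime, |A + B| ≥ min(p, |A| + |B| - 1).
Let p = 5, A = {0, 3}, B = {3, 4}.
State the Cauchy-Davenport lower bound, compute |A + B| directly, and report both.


Cauchy-Davenport: |A + B| ≥ min(p, |A| + |B| - 1) for A, B nonempty in Z/pZ.
|A| = 2, |B| = 2, p = 5.
CD lower bound = min(5, 2 + 2 - 1) = min(5, 3) = 3.
Compute A + B mod 5 directly:
a = 0: 0+3=3, 0+4=4
a = 3: 3+3=1, 3+4=2
A + B = {1, 2, 3, 4}, so |A + B| = 4.
Verify: 4 ≥ 3? Yes ✓.

CD lower bound = 3, actual |A + B| = 4.


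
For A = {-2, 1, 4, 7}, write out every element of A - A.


A - A = {a - a' : a, a' ∈ A}.
Compute a - a' for each ordered pair (a, a'):
a = -2: -2--2=0, -2-1=-3, -2-4=-6, -2-7=-9
a = 1: 1--2=3, 1-1=0, 1-4=-3, 1-7=-6
a = 4: 4--2=6, 4-1=3, 4-4=0, 4-7=-3
a = 7: 7--2=9, 7-1=6, 7-4=3, 7-7=0
Collecting distinct values (and noting 0 appears from a-a):
A - A = {-9, -6, -3, 0, 3, 6, 9}
|A - A| = 7

A - A = {-9, -6, -3, 0, 3, 6, 9}


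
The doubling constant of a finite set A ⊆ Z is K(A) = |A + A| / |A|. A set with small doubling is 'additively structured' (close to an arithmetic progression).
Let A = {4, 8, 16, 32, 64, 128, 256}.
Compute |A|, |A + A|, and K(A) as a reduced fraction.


|A| = 7.
Compute A + A by enumerating all 49 pairs.
A + A = {8, 12, 16, 20, 24, 32, 36, 40, 48, 64, 68, 72, 80, 96, 128, 132, 136, 144, 160, 192, 256, 260, 264, 272, 288, 320, 384, 512}, so |A + A| = 28.
K = |A + A| / |A| = 28/7 = 4/1 ≈ 4.0000.
Reference: AP of size 7 gives K = 13/7 ≈ 1.8571; a fully generic set of size 7 gives K ≈ 4.0000.

|A| = 7, |A + A| = 28, K = 28/7 = 4/1.


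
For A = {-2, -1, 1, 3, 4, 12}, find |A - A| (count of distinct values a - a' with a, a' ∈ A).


A - A = {a - a' : a, a' ∈ A}; |A| = 6.
Bounds: 2|A|-1 ≤ |A - A| ≤ |A|² - |A| + 1, i.e. 11 ≤ |A - A| ≤ 31.
Note: 0 ∈ A - A always (from a - a). The set is symmetric: if d ∈ A - A then -d ∈ A - A.
Enumerate nonzero differences d = a - a' with a > a' (then include -d):
Positive differences: {1, 2, 3, 4, 5, 6, 8, 9, 11, 13, 14}
Full difference set: {0} ∪ (positive diffs) ∪ (negative diffs).
|A - A| = 1 + 2·11 = 23 (matches direct enumeration: 23).

|A - A| = 23


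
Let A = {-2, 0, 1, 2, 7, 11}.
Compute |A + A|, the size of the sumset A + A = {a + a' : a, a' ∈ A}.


A + A = {a + a' : a, a' ∈ A}; |A| = 6.
General bounds: 2|A| - 1 ≤ |A + A| ≤ |A|(|A|+1)/2, i.e. 11 ≤ |A + A| ≤ 21.
Lower bound 2|A|-1 is attained iff A is an arithmetic progression.
Enumerate sums a + a' for a ≤ a' (symmetric, so this suffices):
a = -2: -2+-2=-4, -2+0=-2, -2+1=-1, -2+2=0, -2+7=5, -2+11=9
a = 0: 0+0=0, 0+1=1, 0+2=2, 0+7=7, 0+11=11
a = 1: 1+1=2, 1+2=3, 1+7=8, 1+11=12
a = 2: 2+2=4, 2+7=9, 2+11=13
a = 7: 7+7=14, 7+11=18
a = 11: 11+11=22
Distinct sums: {-4, -2, -1, 0, 1, 2, 3, 4, 5, 7, 8, 9, 11, 12, 13, 14, 18, 22}
|A + A| = 18

|A + A| = 18


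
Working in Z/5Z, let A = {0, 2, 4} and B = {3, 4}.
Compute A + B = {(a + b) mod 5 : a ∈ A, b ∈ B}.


Work in Z/5Z: reduce every sum a + b modulo 5.
Enumerate all 6 pairs:
a = 0: 0+3=3, 0+4=4
a = 2: 2+3=0, 2+4=1
a = 4: 4+3=2, 4+4=3
Distinct residues collected: {0, 1, 2, 3, 4}
|A + B| = 5 (out of 5 total residues).

A + B = {0, 1, 2, 3, 4}


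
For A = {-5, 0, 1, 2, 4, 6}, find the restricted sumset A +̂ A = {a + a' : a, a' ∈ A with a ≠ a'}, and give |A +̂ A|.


Restricted sumset: A +̂ A = {a + a' : a ∈ A, a' ∈ A, a ≠ a'}.
Equivalently, take A + A and drop any sum 2a that is achievable ONLY as a + a for a ∈ A (i.e. sums representable only with equal summands).
Enumerate pairs (a, a') with a < a' (symmetric, so each unordered pair gives one sum; this covers all a ≠ a'):
  -5 + 0 = -5
  -5 + 1 = -4
  -5 + 2 = -3
  -5 + 4 = -1
  -5 + 6 = 1
  0 + 1 = 1
  0 + 2 = 2
  0 + 4 = 4
  0 + 6 = 6
  1 + 2 = 3
  1 + 4 = 5
  1 + 6 = 7
  2 + 4 = 6
  2 + 6 = 8
  4 + 6 = 10
Collected distinct sums: {-5, -4, -3, -1, 1, 2, 3, 4, 5, 6, 7, 8, 10}
|A +̂ A| = 13
(Reference bound: |A +̂ A| ≥ 2|A| - 3 for |A| ≥ 2, with |A| = 6 giving ≥ 9.)

|A +̂ A| = 13


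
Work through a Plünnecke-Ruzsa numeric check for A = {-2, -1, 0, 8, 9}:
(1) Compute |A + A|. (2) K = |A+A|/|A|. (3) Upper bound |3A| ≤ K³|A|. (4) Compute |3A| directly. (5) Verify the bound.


|A| = 5.
Step 1: Compute A + A by enumerating all 25 pairs.
A + A = {-4, -3, -2, -1, 0, 6, 7, 8, 9, 16, 17, 18}, so |A + A| = 12.
Step 2: Doubling constant K = |A + A|/|A| = 12/5 = 12/5 ≈ 2.4000.
Step 3: Plünnecke-Ruzsa gives |3A| ≤ K³·|A| = (2.4000)³ · 5 ≈ 69.1200.
Step 4: Compute 3A = A + A + A directly by enumerating all triples (a,b,c) ∈ A³; |3A| = 22.
Step 5: Check 22 ≤ 69.1200? Yes ✓.

K = 12/5, Plünnecke-Ruzsa bound K³|A| ≈ 69.1200, |3A| = 22, inequality holds.


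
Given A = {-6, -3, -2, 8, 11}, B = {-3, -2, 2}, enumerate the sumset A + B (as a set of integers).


A + B = {a + b : a ∈ A, b ∈ B}.
Enumerate all |A|·|B| = 5·3 = 15 pairs (a, b) and collect distinct sums.
a = -6: -6+-3=-9, -6+-2=-8, -6+2=-4
a = -3: -3+-3=-6, -3+-2=-5, -3+2=-1
a = -2: -2+-3=-5, -2+-2=-4, -2+2=0
a = 8: 8+-3=5, 8+-2=6, 8+2=10
a = 11: 11+-3=8, 11+-2=9, 11+2=13
Collecting distinct sums: A + B = {-9, -8, -6, -5, -4, -1, 0, 5, 6, 8, 9, 10, 13}
|A + B| = 13

A + B = {-9, -8, -6, -5, -4, -1, 0, 5, 6, 8, 9, 10, 13}


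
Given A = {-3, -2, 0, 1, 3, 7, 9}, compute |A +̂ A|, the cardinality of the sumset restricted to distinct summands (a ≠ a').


Restricted sumset: A +̂ A = {a + a' : a ∈ A, a' ∈ A, a ≠ a'}.
Equivalently, take A + A and drop any sum 2a that is achievable ONLY as a + a for a ∈ A (i.e. sums representable only with equal summands).
Enumerate pairs (a, a') with a < a' (symmetric, so each unordered pair gives one sum; this covers all a ≠ a'):
  -3 + -2 = -5
  -3 + 0 = -3
  -3 + 1 = -2
  -3 + 3 = 0
  -3 + 7 = 4
  -3 + 9 = 6
  -2 + 0 = -2
  -2 + 1 = -1
  -2 + 3 = 1
  -2 + 7 = 5
  -2 + 9 = 7
  0 + 1 = 1
  0 + 3 = 3
  0 + 7 = 7
  0 + 9 = 9
  1 + 3 = 4
  1 + 7 = 8
  1 + 9 = 10
  3 + 7 = 10
  3 + 9 = 12
  7 + 9 = 16
Collected distinct sums: {-5, -3, -2, -1, 0, 1, 3, 4, 5, 6, 7, 8, 9, 10, 12, 16}
|A +̂ A| = 16
(Reference bound: |A +̂ A| ≥ 2|A| - 3 for |A| ≥ 2, with |A| = 7 giving ≥ 11.)

|A +̂ A| = 16


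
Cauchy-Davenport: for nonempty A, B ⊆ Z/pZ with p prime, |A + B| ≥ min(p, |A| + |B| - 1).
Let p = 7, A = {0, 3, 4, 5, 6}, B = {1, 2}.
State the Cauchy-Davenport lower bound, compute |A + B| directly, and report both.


Cauchy-Davenport: |A + B| ≥ min(p, |A| + |B| - 1) for A, B nonempty in Z/pZ.
|A| = 5, |B| = 2, p = 7.
CD lower bound = min(7, 5 + 2 - 1) = min(7, 6) = 6.
Compute A + B mod 7 directly:
a = 0: 0+1=1, 0+2=2
a = 3: 3+1=4, 3+2=5
a = 4: 4+1=5, 4+2=6
a = 5: 5+1=6, 5+2=0
a = 6: 6+1=0, 6+2=1
A + B = {0, 1, 2, 4, 5, 6}, so |A + B| = 6.
Verify: 6 ≥ 6? Yes ✓.

CD lower bound = 6, actual |A + B| = 6.


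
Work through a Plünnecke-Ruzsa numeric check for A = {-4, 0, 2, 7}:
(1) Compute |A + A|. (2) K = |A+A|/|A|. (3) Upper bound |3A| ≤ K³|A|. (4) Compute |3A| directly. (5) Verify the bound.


|A| = 4.
Step 1: Compute A + A by enumerating all 16 pairs.
A + A = {-8, -4, -2, 0, 2, 3, 4, 7, 9, 14}, so |A + A| = 10.
Step 2: Doubling constant K = |A + A|/|A| = 10/4 = 10/4 ≈ 2.5000.
Step 3: Plünnecke-Ruzsa gives |3A| ≤ K³·|A| = (2.5000)³ · 4 ≈ 62.5000.
Step 4: Compute 3A = A + A + A directly by enumerating all triples (a,b,c) ∈ A³; |3A| = 19.
Step 5: Check 19 ≤ 62.5000? Yes ✓.

K = 10/4, Plünnecke-Ruzsa bound K³|A| ≈ 62.5000, |3A| = 19, inequality holds.


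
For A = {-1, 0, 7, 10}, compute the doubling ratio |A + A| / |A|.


|A| = 4.
Compute A + A by enumerating all 16 pairs.
A + A = {-2, -1, 0, 6, 7, 9, 10, 14, 17, 20}, so |A + A| = 10.
K = |A + A| / |A| = 10/4 = 5/2 ≈ 2.5000.
Reference: AP of size 4 gives K = 7/4 ≈ 1.7500; a fully generic set of size 4 gives K ≈ 2.5000.

|A| = 4, |A + A| = 10, K = 10/4 = 5/2.


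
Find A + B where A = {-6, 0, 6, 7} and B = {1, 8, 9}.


A + B = {a + b : a ∈ A, b ∈ B}.
Enumerate all |A|·|B| = 4·3 = 12 pairs (a, b) and collect distinct sums.
a = -6: -6+1=-5, -6+8=2, -6+9=3
a = 0: 0+1=1, 0+8=8, 0+9=9
a = 6: 6+1=7, 6+8=14, 6+9=15
a = 7: 7+1=8, 7+8=15, 7+9=16
Collecting distinct sums: A + B = {-5, 1, 2, 3, 7, 8, 9, 14, 15, 16}
|A + B| = 10

A + B = {-5, 1, 2, 3, 7, 8, 9, 14, 15, 16}
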